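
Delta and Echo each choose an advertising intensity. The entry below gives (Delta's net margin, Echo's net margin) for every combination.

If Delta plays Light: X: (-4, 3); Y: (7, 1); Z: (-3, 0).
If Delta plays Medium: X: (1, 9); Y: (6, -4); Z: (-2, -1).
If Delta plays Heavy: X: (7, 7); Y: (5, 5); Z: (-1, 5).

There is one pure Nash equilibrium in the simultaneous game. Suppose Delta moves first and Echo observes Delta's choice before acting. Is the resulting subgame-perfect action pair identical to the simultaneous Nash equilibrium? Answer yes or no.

Backward induction with Delta moving first.
- Light: BR = X, leader payoff -4.
- Medium: BR = X, leader payoff 1.
- Heavy: BR = X, leader payoff 7.
Among -4, 1, 7, the best is 7 at Heavy. Subgame-perfect outcome: (Heavy, X) with payoffs (7, 7).
Now find the simultaneous Nash equilibrium.
Delta's best replies: X→Heavy; Y→Light; Z→Heavy.
Echo's best replies: Light→X; Medium→X; Heavy→X.
The unique mutual best reply is (Heavy, X), giving (7, 7).
Sequential outcome (Heavy, X) coincides with the Nash profile (Heavy, X).

yes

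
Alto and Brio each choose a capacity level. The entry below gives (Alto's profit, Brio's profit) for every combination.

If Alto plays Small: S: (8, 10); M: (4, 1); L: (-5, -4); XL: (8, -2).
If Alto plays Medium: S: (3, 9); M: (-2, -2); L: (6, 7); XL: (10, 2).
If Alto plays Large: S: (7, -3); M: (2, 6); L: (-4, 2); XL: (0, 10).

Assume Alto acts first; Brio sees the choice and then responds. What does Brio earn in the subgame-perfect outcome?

10

Work backward from Brio's decision.
- Small: BR = S, leader payoff 8.
- Medium: BR = S, leader payoff 3.
- Large: BR = XL, leader payoff 0.
Among 8, 3, 0, the best is 8 at Small. Subgame-perfect outcome: (Small, S) with payoffs (8, 10).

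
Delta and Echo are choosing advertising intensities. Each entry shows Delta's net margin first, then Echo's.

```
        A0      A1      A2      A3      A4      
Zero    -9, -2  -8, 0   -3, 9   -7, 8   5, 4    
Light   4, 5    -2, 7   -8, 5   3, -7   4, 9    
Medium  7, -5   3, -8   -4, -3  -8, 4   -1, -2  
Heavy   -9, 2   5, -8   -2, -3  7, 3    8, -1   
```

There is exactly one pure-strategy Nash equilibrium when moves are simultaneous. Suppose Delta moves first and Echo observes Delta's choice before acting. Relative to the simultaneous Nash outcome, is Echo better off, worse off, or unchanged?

Backward induction with Delta moving first.
- Zero: BR = A2, leader payoff -3.
- Light: BR = A4, leader payoff 4.
- Medium: BR = A3, leader payoff -8.
- Heavy: BR = A3, leader payoff 7.
Among -3, 4, -8, 7, the best is 7 at Heavy. Subgame-perfect outcome: (Heavy, A3) with payoffs (7, 3).
Under simultaneous play:
Delta's best replies: A0→Medium; A1→Heavy; A2→Heavy; A3→Heavy; A4→Heavy.
Echo's best replies: Zero→A2; Light→A4; Medium→A3; Heavy→A3.
Only (Heavy, A3) has each player best-responding; Nash payoffs (7, 3).
Echo earns 3 sequentially versus 3 at the Nash outcome: unchanged.

unchanged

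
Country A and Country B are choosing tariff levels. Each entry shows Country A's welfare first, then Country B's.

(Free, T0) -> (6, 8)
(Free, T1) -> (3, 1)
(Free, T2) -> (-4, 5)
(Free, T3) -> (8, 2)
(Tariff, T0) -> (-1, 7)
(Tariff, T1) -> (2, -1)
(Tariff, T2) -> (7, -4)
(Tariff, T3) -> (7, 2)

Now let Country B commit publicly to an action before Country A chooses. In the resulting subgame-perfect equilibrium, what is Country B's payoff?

8

Work backward from Country A's decision.
- T0 → Country A plays Free (best of 6, -1); Country B gets 8.
- T1 → Country A plays Free (best of 3, 2); Country B gets 1.
- T2 → Country A plays Tariff (best of -4, 7); Country B gets -4.
- T3 → Country A plays Free (best of 8, 7); Country B gets 2.
Among 8, 1, -4, 2, the best is 8 at T0. Subgame-perfect outcome: (Free, T0) with payoffs (6, 8).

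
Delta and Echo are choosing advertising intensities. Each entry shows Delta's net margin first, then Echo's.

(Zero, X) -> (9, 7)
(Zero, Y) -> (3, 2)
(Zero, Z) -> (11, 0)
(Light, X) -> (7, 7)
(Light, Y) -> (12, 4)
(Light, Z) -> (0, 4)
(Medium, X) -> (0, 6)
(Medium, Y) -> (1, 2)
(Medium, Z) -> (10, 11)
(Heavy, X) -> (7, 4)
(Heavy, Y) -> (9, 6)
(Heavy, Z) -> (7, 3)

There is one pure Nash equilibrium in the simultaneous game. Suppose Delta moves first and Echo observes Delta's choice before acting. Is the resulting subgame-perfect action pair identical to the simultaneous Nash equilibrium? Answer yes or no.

Backward induction with Delta moving first.
- Zero: BR = X, leader payoff 9.
- Light: BR = X, leader payoff 7.
- Medium: BR = Z, leader payoff 10.
- Heavy: BR = Y, leader payoff 9.
Maximizing over 9, 7, 10, 9, Delta chooses Medium. Subgame-perfect outcome: (Medium, Z) with payoffs (10, 11).
Under simultaneous play:
Delta's best replies: X→Zero; Y→Light; Z→Zero.
Echo's best replies: Zero→X; Light→X; Medium→Z; Heavy→Y.
The unique mutual best reply is (Zero, X), giving (9, 7).
Sequential outcome (Medium, Z) differs from the Nash profile (Zero, X).

no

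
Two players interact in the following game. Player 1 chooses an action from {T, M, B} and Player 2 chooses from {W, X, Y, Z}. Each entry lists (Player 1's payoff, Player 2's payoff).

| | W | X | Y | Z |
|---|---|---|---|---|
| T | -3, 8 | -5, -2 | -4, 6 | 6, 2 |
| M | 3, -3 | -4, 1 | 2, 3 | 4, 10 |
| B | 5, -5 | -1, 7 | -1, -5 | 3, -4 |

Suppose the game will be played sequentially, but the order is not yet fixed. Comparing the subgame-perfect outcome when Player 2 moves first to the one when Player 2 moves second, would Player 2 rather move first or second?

second

If Player 1 leads: Player 2's best replies are T→W, M→Z, B→X; Player 1's induced payoffs -3, 4, -1; outcome (M, Z), payoffs (4, 10).
If Player 2 leads: Player 1's best replies are W→B, X→B, Y→M, Z→T; Player 2's induced payoffs -5, 7, 3, 2; outcome (B, X), payoffs (-1, 7).
Player 2 gets 7 moving first and 10 moving second, so Player 2 prefers to move second.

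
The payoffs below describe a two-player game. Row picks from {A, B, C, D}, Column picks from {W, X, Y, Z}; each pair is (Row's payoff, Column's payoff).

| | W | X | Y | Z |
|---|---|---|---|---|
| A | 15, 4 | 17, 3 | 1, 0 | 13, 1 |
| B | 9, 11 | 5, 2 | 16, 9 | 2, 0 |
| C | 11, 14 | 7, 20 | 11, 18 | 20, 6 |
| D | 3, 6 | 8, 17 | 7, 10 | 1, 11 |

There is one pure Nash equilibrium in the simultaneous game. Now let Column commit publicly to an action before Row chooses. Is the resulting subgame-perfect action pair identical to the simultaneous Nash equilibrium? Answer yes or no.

Backward induction with Column moving first.
- W: Row compares 15, 9, 11, 3 and picks A; Column would get 4.
- X: Row compares 17, 5, 7, 8 and picks A; Column would get 3.
- Y: Row compares 1, 16, 11, 7 and picks B; Column would get 9.
- Z: Row compares 13, 2, 20, 1 and picks C; Column would get 6.
Maximizing over 4, 3, 9, 6, Column chooses Y. Subgame-perfect outcome: (B, Y) with payoffs (16, 9).
Under simultaneous play:
Row's best replies: W→A; X→A; Y→B; Z→C.
Column's best replies: A→W; B→W; C→X; D→X.
Only (A, W) has each player best-responding; Nash payoffs (15, 4).
Sequential outcome (B, Y) differs from the Nash profile (A, W).

no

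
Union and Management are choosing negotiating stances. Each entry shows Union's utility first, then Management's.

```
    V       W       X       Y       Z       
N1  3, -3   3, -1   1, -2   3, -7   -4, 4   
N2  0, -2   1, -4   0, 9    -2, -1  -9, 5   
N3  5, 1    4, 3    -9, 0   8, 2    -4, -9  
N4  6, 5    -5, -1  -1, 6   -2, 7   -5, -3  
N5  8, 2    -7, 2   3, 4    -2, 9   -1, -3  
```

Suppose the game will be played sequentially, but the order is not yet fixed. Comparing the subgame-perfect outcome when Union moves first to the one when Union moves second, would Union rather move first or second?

If Union leads: Management's best replies are N1→Z, N2→X, N3→W, N4→Y, N5→Y; Union's induced payoffs -4, 0, 4, -2, -2; outcome (N3, W), payoffs (4, 3).
If Management leads: Union's best replies are V→N5, W→N3, X→N5, Y→N3, Z→N5; Management's induced payoffs 2, 3, 4, 2, -3; outcome (N5, X), payoffs (3, 4).
Union gets 4 moving first and 3 moving second, so Union prefers to move first.

first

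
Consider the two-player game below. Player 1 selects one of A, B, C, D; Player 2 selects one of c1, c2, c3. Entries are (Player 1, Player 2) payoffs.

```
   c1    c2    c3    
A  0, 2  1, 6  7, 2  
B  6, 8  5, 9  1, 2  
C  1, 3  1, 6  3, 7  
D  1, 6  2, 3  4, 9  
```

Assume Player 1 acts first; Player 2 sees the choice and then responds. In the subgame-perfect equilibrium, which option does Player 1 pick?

B

Work backward from Player 2's decision.
- A: BR = c2, leader payoff 1.
- B: BR = c2, leader payoff 5.
- C: BR = c3, leader payoff 3.
- D: BR = c3, leader payoff 4.
Among 1, 5, 3, 4, the best is 5 at B. Subgame-perfect outcome: (B, c2) with payoffs (5, 9).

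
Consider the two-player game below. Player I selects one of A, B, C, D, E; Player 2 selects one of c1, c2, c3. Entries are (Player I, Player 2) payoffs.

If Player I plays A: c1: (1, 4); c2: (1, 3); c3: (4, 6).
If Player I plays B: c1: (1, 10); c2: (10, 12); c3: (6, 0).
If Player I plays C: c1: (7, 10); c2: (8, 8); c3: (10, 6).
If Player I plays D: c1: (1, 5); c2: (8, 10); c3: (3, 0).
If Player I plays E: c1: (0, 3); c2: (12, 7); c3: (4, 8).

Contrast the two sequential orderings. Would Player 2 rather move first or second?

If Player I leads: Player 2's best replies are A→c3, B→c2, C→c1, D→c2, E→c3; Player I's induced payoffs 4, 10, 7, 8, 4; outcome (B, c2), payoffs (10, 12).
If Player 2 leads: Player I's best replies are c1→C, c2→E, c3→C; Player 2's induced payoffs 10, 7, 6; outcome (C, c1), payoffs (7, 10).
Player 2 gets 10 moving first and 12 moving second, so Player 2 prefers to move second.

second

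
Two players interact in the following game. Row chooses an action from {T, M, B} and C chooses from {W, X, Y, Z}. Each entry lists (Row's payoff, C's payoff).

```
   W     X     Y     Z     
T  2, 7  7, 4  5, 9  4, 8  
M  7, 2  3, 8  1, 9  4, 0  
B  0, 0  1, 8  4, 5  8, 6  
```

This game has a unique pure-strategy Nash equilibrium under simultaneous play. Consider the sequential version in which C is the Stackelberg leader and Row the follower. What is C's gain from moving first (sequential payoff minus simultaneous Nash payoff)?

0

Solve by backward induction (C leads).
- W → Row plays M (best of 2, 7, 0); C gets 2.
- X → Row plays T (best of 7, 3, 1); C gets 4.
- Y → Row plays T (best of 5, 1, 4); C gets 9.
- Z → Row plays B (best of 4, 4, 8); C gets 6.
Among 2, 4, 9, 6, the best is 9 at Y. Subgame-perfect outcome: (T, Y) with payoffs (5, 9).
For the simultaneous game, intersect best replies.
Row's best replies: W→M; X→T; Y→T; Z→B.
C's best replies: T→Y; M→Y; B→X.
Only (T, Y) has each player best-responding; Nash payoffs (5, 9).
C's commitment gain: 9 − 9 = 0.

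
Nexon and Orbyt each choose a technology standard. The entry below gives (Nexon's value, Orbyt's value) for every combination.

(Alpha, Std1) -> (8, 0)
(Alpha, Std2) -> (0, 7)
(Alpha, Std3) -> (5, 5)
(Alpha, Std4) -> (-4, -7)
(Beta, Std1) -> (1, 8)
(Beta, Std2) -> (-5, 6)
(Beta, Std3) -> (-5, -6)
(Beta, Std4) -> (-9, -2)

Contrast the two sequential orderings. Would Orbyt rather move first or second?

If Nexon leads: Orbyt's best replies are Alpha→Std2, Beta→Std1; Nexon's induced payoffs 0, 1; outcome (Beta, Std1), payoffs (1, 8).
If Orbyt leads: Nexon's best replies are Std1→Alpha, Std2→Alpha, Std3→Alpha, Std4→Alpha; Orbyt's induced payoffs 0, 7, 5, -7; outcome (Alpha, Std2), payoffs (0, 7).
Orbyt gets 7 moving first and 8 moving second, so Orbyt prefers to move second.

second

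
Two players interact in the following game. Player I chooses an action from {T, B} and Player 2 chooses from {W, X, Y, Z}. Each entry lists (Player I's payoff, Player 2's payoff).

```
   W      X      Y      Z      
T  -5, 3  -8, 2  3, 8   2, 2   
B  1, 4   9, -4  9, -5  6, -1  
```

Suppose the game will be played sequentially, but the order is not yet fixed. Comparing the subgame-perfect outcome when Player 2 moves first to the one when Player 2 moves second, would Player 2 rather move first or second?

If Player I leads: Player 2's best replies are T→Y, B→W; Player I's induced payoffs 3, 1; outcome (T, Y), payoffs (3, 8).
If Player 2 leads: Player I's best replies are W→B, X→B, Y→B, Z→B; Player 2's induced payoffs 4, -4, -5, -1; outcome (B, W), payoffs (1, 4).
Player 2 gets 4 moving first and 8 moving second, so Player 2 prefers to move second.

second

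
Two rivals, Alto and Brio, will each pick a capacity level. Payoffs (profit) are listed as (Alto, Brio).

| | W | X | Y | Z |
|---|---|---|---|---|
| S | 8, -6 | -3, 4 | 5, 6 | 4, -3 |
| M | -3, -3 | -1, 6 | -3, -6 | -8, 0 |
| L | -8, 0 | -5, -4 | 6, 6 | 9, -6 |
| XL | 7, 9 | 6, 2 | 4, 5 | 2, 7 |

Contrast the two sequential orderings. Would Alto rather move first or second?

If Alto leads: Brio's best replies are S→Y, M→X, L→Y, XL→W; Alto's induced payoffs 5, -1, 6, 7; outcome (XL, W), payoffs (7, 9).
If Brio leads: Alto's best replies are W→S, X→XL, Y→L, Z→L; Brio's induced payoffs -6, 2, 6, -6; outcome (L, Y), payoffs (6, 6).
Alto gets 7 moving first and 6 moving second, so Alto prefers to move first.

first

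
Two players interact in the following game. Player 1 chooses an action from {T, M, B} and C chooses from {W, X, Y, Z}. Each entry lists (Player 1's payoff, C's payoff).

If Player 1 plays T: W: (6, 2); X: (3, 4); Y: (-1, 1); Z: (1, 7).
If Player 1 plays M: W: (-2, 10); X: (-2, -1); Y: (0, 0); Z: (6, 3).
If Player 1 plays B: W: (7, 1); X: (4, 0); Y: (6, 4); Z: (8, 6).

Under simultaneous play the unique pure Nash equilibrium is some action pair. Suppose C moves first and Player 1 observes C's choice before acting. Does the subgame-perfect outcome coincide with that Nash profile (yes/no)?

Backward induction with C moving first.
- W: BR = B, leader payoff 1.
- X: BR = B, leader payoff 0.
- Y: BR = B, leader payoff 4.
- Z: BR = B, leader payoff 6.
C's induced payoffs are 1, 0, 4, 6, so C commits to Z. Subgame-perfect outcome: (B, Z) with payoffs (8, 6).
Now find the simultaneous Nash equilibrium.
Player 1's best replies: W→B; X→B; Y→B; Z→B.
C's best replies: T→Z; M→W; B→Z.
Only (B, Z) has each player best-responding; Nash payoffs (8, 6).
Sequential outcome (B, Z) coincides with the Nash profile (B, Z).

yes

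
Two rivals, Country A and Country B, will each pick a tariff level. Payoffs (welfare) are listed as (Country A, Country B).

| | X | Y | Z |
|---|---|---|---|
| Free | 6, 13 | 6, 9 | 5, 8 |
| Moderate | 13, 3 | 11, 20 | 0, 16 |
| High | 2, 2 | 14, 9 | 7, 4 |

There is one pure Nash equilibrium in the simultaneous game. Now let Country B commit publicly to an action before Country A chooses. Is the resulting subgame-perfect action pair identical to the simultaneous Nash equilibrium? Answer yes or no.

yes

Solve by backward induction (Country B leads).
- X → Country A plays Moderate (best of 6, 13, 2); Country B gets 3.
- Y → Country A plays High (best of 6, 11, 14); Country B gets 9.
- Z → Country A plays High (best of 5, 0, 7); Country B gets 4.
Country B's induced payoffs are 3, 9, 4, so Country B commits to Y. Subgame-perfect outcome: (High, Y) with payoffs (14, 9).
Now find the simultaneous Nash equilibrium.
Country A's best replies: X→Moderate; Y→High; Z→High.
Country B's best replies: Free→X; Moderate→Y; High→Y.
Only (High, Y) has each player best-responding; Nash payoffs (14, 9).
Sequential outcome (High, Y) coincides with the Nash profile (High, Y).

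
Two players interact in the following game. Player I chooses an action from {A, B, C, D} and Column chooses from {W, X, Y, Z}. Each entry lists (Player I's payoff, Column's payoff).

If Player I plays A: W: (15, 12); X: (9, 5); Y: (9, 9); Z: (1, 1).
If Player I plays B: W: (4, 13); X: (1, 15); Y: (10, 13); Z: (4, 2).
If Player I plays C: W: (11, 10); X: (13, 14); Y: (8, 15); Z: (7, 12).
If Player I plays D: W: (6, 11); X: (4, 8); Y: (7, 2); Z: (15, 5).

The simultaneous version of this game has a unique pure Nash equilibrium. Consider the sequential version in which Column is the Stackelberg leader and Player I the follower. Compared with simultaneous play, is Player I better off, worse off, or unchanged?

worse off

Work backward from Player I's decision.
- W → Player I plays A (best of 15, 4, 11, 6); Column gets 12.
- X → Player I plays C (best of 9, 1, 13, 4); Column gets 14.
- Y → Player I plays B (best of 9, 10, 8, 7); Column gets 13.
- Z → Player I plays D (best of 1, 4, 7, 15); Column gets 5.
Column's induced payoffs are 12, 14, 13, 5, so Column commits to X. Subgame-perfect outcome: (C, X) with payoffs (13, 14).
Under simultaneous play:
Player I's best replies: W→A; X→C; Y→B; Z→D.
Column's best replies: A→W; B→X; C→Y; D→W.
The unique mutual best reply is (A, W), giving (15, 12).
Player I earns 13 sequentially versus 15 at the Nash outcome: worse off.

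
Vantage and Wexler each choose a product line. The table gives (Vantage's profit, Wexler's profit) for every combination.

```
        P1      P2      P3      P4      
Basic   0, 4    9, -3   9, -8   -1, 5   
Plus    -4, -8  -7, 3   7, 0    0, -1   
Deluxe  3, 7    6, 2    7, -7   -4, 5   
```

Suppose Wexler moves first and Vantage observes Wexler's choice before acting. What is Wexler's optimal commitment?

Vantage best-responds to each possible Wexler move:
- P1 → Vantage plays Deluxe (best of 0, -4, 3); Wexler gets 7.
- P2 → Vantage plays Basic (best of 9, -7, 6); Wexler gets -3.
- P3 → Vantage plays Basic (best of 9, 7, 7); Wexler gets -8.
- P4 → Vantage plays Plus (best of -1, 0, -4); Wexler gets -1.
Wexler's induced payoffs are 7, -3, -8, -1, so Wexler commits to P1. Subgame-perfect outcome: (Deluxe, P1) with payoffs (3, 7).

P1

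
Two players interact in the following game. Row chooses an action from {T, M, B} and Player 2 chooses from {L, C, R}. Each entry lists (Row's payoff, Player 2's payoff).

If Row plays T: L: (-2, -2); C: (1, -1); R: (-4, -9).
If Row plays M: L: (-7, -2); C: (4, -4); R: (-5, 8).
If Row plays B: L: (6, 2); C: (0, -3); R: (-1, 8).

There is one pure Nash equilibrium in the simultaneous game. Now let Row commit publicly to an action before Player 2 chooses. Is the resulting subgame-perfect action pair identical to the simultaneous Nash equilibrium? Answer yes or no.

no

Solve by backward induction (Row leads).
- T → Player 2 plays C (best of -2, -1, -9); Row gets 1.
- M → Player 2 plays R (best of -2, -4, 8); Row gets -5.
- B → Player 2 plays R (best of 2, -3, 8); Row gets -1.
Among 1, -5, -1, the best is 1 at T. Subgame-perfect outcome: (T, C) with payoffs (1, -1).
Now find the simultaneous Nash equilibrium.
Row's best replies: L→B; C→M; R→B.
Player 2's best replies: T→C; M→R; B→R.
Only (B, R) has each player best-responding; Nash payoffs (-1, 8).
Sequential outcome (T, C) differs from the Nash profile (B, R).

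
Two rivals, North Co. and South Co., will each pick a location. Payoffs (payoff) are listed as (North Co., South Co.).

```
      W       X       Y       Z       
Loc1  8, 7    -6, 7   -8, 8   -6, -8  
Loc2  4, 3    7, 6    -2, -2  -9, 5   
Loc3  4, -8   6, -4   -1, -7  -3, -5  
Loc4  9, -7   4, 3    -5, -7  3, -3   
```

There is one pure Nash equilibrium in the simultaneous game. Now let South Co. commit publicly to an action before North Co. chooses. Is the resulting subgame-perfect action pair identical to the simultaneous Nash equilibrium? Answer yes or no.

Work backward from North Co.'s decision.
- W → North Co. plays Loc4 (best of 8, 4, 4, 9); South Co. gets -7.
- X → North Co. plays Loc2 (best of -6, 7, 6, 4); South Co. gets 6.
- Y → North Co. plays Loc3 (best of -8, -2, -1, -5); South Co. gets -7.
- Z → North Co. plays Loc4 (best of -6, -9, -3, 3); South Co. gets -3.
Maximizing over -7, 6, -7, -3, South Co. chooses X. Subgame-perfect outcome: (Loc2, X) with payoffs (7, 6).
Under simultaneous play:
North Co.'s best replies: W→Loc4; X→Loc2; Y→Loc3; Z→Loc4.
South Co.'s best replies: Loc1→Y; Loc2→X; Loc3→X; Loc4→X.
The unique mutual best reply is (Loc2, X), giving (7, 6).
Sequential outcome (Loc2, X) coincides with the Nash profile (Loc2, X).

yes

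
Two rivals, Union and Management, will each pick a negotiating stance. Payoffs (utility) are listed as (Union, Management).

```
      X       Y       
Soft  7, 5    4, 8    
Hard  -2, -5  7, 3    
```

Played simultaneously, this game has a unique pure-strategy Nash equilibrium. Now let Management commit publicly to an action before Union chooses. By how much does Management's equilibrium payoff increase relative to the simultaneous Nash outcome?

2

Solve by backward induction (Management leads).
- X: Union compares 7, -2 and picks Soft; Management would get 5.
- Y: Union compares 4, 7 and picks Hard; Management would get 3.
Management's induced payoffs are 5, 3, so Management commits to X. Subgame-perfect outcome: (Soft, X) with payoffs (7, 5).
For the simultaneous game, intersect best replies.
Union's best replies: X→Soft; Y→Hard.
Management's best replies: Soft→Y; Hard→Y.
Only (Hard, Y) has each player best-responding; Nash payoffs (7, 3).
Management's commitment gain: 5 − 3 = 2.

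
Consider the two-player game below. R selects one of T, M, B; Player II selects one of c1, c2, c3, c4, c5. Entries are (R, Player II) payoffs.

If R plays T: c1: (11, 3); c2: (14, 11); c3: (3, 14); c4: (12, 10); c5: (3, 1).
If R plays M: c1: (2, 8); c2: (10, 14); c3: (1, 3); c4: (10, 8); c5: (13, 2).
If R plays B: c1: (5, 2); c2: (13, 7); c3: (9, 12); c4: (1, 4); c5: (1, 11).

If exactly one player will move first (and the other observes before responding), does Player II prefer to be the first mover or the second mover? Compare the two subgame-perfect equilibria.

second

If R leads: Player II's best replies are T→c3, M→c2, B→c3; R's induced payoffs 3, 10, 9; outcome (M, c2), payoffs (10, 14).
If Player II leads: R's best replies are c1→T, c2→T, c3→B, c4→T, c5→M; Player II's induced payoffs 3, 11, 12, 10, 2; outcome (B, c3), payoffs (9, 12).
Player II gets 12 moving first and 14 moving second, so Player II prefers to move second.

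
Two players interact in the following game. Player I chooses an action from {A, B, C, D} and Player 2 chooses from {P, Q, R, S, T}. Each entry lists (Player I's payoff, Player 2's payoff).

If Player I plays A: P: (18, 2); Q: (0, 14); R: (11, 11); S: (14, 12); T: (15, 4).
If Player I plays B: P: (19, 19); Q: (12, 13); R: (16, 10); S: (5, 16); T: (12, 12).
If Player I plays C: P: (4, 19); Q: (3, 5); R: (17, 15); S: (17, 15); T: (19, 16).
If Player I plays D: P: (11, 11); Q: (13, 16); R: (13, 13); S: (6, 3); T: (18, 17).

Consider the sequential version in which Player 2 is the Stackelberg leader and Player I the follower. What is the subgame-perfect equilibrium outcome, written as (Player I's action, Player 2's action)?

Work backward from Player I's decision.
- P: Player I compares 18, 19, 4, 11 and picks B; Player 2 would get 19.
- Q: Player I compares 0, 12, 3, 13 and picks D; Player 2 would get 16.
- R: Player I compares 11, 16, 17, 13 and picks C; Player 2 would get 15.
- S: Player I compares 14, 5, 17, 6 and picks C; Player 2 would get 15.
- T: Player I compares 15, 12, 19, 18 and picks C; Player 2 would get 16.
Maximizing over 19, 16, 15, 15, 16, Player 2 chooses P. Subgame-perfect outcome: (B, P) with payoffs (19, 19).

(B, P)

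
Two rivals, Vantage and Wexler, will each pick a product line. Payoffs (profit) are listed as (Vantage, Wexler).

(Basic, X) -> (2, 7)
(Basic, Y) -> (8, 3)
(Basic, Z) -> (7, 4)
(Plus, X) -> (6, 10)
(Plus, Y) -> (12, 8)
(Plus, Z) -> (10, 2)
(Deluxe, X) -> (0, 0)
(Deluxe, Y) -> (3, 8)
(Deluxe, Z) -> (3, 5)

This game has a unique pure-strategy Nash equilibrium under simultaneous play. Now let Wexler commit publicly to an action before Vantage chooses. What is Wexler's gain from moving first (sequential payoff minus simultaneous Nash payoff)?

Vantage best-responds to each possible Wexler move:
- X: BR = Plus, leader payoff 10.
- Y: BR = Plus, leader payoff 8.
- Z: BR = Plus, leader payoff 2.
Wexler's induced payoffs are 10, 8, 2, so Wexler commits to X. Subgame-perfect outcome: (Plus, X) with payoffs (6, 10).
Now find the simultaneous Nash equilibrium.
Vantage's best replies: X→Plus; Y→Plus; Z→Plus.
Wexler's best replies: Basic→X; Plus→X; Deluxe→Y.
The unique mutual best reply is (Plus, X), giving (6, 10).
Wexler's commitment gain: 10 − 10 = 0.

0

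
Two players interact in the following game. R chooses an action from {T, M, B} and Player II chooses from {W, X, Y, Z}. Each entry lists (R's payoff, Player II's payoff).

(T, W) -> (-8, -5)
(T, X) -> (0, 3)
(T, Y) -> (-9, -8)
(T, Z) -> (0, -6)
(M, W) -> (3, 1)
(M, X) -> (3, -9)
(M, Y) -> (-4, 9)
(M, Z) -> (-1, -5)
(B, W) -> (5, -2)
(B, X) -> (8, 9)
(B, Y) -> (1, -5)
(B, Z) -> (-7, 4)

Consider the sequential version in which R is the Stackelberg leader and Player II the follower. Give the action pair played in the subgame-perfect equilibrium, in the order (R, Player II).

(B, X)

Backward induction with R moving first.
- T: BR = X, leader payoff 0.
- M: BR = Y, leader payoff -4.
- B: BR = X, leader payoff 8.
R's induced payoffs are 0, -4, 8, so R commits to B. Subgame-perfect outcome: (B, X) with payoffs (8, 9).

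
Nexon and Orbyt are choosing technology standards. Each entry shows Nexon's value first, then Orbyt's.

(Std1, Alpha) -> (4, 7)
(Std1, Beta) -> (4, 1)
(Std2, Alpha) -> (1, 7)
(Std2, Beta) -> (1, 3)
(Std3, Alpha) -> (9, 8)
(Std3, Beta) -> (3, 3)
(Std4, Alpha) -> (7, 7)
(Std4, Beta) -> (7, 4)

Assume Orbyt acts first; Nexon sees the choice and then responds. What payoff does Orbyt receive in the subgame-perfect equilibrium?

Backward induction with Orbyt moving first.
- Alpha: BR = Std3, leader payoff 8.
- Beta: BR = Std4, leader payoff 4.
Among 8, 4, the best is 8 at Alpha. Subgame-perfect outcome: (Std3, Alpha) with payoffs (9, 8).

8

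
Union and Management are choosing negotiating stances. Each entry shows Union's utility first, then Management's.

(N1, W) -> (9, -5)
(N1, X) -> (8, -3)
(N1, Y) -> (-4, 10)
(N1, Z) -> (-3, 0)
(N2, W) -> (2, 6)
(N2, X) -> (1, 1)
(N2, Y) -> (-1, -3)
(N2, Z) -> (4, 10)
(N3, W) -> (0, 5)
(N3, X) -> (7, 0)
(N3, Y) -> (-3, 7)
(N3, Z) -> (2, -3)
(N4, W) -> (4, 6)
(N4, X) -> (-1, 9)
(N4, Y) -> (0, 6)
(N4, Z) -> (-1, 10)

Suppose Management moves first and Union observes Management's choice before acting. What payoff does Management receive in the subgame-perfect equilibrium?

10

Union best-responds to each possible Management move:
- W: BR = N1, leader payoff -5.
- X: BR = N1, leader payoff -3.
- Y: BR = N4, leader payoff 6.
- Z: BR = N2, leader payoff 10.
Management's induced payoffs are -5, -3, 6, 10, so Management commits to Z. Subgame-perfect outcome: (N2, Z) with payoffs (4, 10).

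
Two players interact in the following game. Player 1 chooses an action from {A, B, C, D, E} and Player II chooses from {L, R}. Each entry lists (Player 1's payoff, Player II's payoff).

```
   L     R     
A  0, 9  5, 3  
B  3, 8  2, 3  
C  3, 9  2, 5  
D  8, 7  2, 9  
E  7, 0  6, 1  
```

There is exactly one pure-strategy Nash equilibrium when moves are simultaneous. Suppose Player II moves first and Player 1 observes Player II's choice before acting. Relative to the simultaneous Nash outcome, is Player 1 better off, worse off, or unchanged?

better off

Player 1 best-responds to each possible Player II move:
- L: BR = D, leader payoff 7.
- R: BR = E, leader payoff 1.
Among 7, 1, the best is 7 at L. Subgame-perfect outcome: (D, L) with payoffs (8, 7).
Under simultaneous play:
Player 1's best replies: L→D; R→E.
Player II's best replies: A→L; B→L; C→L; D→R; E→R.
Only (E, R) has each player best-responding; Nash payoffs (6, 1).
Player 1 earns 8 sequentially versus 6 at the Nash outcome: better off.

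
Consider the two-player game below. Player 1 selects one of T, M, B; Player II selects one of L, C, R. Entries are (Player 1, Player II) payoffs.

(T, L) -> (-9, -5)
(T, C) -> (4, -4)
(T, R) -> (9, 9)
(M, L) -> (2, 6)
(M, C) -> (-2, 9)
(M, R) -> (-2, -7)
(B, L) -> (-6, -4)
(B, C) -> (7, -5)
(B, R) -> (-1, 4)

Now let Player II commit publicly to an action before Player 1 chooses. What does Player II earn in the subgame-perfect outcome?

9

Backward induction with Player II moving first.
- L: BR = M, leader payoff 6.
- C: BR = B, leader payoff -5.
- R: BR = T, leader payoff 9.
Among 6, -5, 9, the best is 9 at R. Subgame-perfect outcome: (T, R) with payoffs (9, 9).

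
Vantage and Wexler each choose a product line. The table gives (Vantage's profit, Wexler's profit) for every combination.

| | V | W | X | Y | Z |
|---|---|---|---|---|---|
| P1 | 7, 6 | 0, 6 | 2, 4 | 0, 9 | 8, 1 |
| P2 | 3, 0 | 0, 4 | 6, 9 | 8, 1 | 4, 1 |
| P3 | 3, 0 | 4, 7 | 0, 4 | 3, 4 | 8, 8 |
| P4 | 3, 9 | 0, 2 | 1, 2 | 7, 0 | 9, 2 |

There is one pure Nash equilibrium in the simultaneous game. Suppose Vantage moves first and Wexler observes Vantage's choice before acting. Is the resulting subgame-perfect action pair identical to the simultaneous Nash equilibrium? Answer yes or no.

no

Work backward from Wexler's decision.
- P1: Wexler compares 6, 6, 4, 9, 1 and picks Y; Vantage would get 0.
- P2: Wexler compares 0, 4, 9, 1, 1 and picks X; Vantage would get 6.
- P3: Wexler compares 0, 7, 4, 4, 8 and picks Z; Vantage would get 8.
- P4: Wexler compares 9, 2, 2, 0, 2 and picks V; Vantage would get 3.
Maximizing over 0, 6, 8, 3, Vantage chooses P3. Subgame-perfect outcome: (P3, Z) with payoffs (8, 8).
Under simultaneous play:
Vantage's best replies: V→P1; W→P3; X→P2; Y→P2; Z→P4.
Wexler's best replies: P1→Y; P2→X; P3→Z; P4→V.
The unique mutual best reply is (P2, X), giving (6, 9).
Sequential outcome (P3, Z) differs from the Nash profile (P2, X).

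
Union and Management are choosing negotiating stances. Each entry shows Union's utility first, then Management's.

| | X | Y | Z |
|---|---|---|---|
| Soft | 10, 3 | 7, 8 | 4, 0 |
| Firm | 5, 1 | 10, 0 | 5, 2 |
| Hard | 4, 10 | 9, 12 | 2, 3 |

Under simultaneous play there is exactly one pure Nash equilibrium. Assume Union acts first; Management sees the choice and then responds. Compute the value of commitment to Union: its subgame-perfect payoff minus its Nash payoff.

4

Solve by backward induction (Union leads).
- Soft → Management plays Y (best of 3, 8, 0); Union gets 7.
- Firm → Management plays Z (best of 1, 0, 2); Union gets 5.
- Hard → Management plays Y (best of 10, 12, 3); Union gets 9.
Maximizing over 7, 5, 9, Union chooses Hard. Subgame-perfect outcome: (Hard, Y) with payoffs (9, 12).
Now find the simultaneous Nash equilibrium.
Union's best replies: X→Soft; Y→Firm; Z→Firm.
Management's best replies: Soft→Y; Firm→Z; Hard→Y.
Only (Firm, Z) has each player best-responding; Nash payoffs (5, 2).
Union's commitment gain: 9 − 5 = 4.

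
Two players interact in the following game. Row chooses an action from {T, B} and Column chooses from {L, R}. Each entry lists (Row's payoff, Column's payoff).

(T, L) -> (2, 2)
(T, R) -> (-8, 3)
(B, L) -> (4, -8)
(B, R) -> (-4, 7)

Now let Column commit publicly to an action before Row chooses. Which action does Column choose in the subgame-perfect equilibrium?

Row best-responds to each possible Column move:
- L: BR = B, leader payoff -8.
- R: BR = B, leader payoff 7.
Among -8, 7, the best is 7 at R. Subgame-perfect outcome: (B, R) with payoffs (-4, 7).

R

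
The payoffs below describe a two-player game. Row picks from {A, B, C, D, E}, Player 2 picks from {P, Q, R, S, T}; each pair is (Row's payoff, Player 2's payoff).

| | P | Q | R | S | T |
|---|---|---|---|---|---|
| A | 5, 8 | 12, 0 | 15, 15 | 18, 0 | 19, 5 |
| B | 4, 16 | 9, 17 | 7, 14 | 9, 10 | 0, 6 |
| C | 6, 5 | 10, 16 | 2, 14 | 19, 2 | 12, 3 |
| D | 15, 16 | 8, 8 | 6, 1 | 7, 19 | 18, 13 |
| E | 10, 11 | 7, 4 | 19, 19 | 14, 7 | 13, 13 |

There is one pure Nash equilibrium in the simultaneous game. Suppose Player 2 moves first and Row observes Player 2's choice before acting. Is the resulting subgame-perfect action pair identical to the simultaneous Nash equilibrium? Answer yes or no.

yes

Row best-responds to each possible Player 2 move:
- P: BR = D, leader payoff 16.
- Q: BR = A, leader payoff 0.
- R: BR = E, leader payoff 19.
- S: BR = C, leader payoff 2.
- T: BR = A, leader payoff 5.
Maximizing over 16, 0, 19, 2, 5, Player 2 chooses R. Subgame-perfect outcome: (E, R) with payoffs (19, 19).
Now find the simultaneous Nash equilibrium.
Row's best replies: P→D; Q→A; R→E; S→C; T→A.
Player 2's best replies: A→R; B→Q; C→Q; D→S; E→R.
Only (E, R) has each player best-responding; Nash payoffs (19, 19).
Sequential outcome (E, R) coincides with the Nash profile (E, R).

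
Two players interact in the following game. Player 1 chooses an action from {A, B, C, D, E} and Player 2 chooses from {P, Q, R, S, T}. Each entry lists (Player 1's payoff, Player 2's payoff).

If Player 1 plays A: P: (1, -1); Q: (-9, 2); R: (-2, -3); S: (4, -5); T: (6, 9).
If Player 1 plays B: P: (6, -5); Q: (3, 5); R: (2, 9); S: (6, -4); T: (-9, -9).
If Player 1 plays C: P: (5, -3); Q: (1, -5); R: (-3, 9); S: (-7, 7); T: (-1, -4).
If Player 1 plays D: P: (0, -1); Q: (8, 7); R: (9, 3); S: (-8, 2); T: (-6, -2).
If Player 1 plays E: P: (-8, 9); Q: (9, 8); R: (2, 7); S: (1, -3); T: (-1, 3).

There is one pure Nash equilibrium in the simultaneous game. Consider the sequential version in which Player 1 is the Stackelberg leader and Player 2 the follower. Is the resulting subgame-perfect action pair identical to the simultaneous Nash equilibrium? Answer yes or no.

no

Backward induction with Player 1 moving first.
- A: Player 2 compares -1, 2, -3, -5, 9 and picks T; Player 1 would get 6.
- B: Player 2 compares -5, 5, 9, -4, -9 and picks R; Player 1 would get 2.
- C: Player 2 compares -3, -5, 9, 7, -4 and picks R; Player 1 would get -3.
- D: Player 2 compares -1, 7, 3, 2, -2 and picks Q; Player 1 would get 8.
- E: Player 2 compares 9, 8, 7, -3, 3 and picks P; Player 1 would get -8.
Among 6, 2, -3, 8, -8, the best is 8 at D. Subgame-perfect outcome: (D, Q) with payoffs (8, 7).
Now find the simultaneous Nash equilibrium.
Player 1's best replies: P→B; Q→E; R→D; S→B; T→A.
Player 2's best replies: A→T; B→R; C→R; D→Q; E→P.
The unique mutual best reply is (A, T), giving (6, 9).
Sequential outcome (D, Q) differs from the Nash profile (A, T).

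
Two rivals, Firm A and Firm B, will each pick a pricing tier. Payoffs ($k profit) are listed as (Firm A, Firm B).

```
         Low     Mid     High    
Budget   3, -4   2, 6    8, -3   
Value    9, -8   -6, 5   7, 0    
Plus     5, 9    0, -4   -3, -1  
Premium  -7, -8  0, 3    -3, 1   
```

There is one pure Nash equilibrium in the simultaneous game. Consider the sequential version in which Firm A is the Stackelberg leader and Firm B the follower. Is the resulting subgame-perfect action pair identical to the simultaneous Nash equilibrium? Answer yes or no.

Backward induction with Firm A moving first.
- Budget: BR = Mid, leader payoff 2.
- Value: BR = Mid, leader payoff -6.
- Plus: BR = Low, leader payoff 5.
- Premium: BR = Mid, leader payoff 0.
Maximizing over 2, -6, 5, 0, Firm A chooses Plus. Subgame-perfect outcome: (Plus, Low) with payoffs (5, 9).
Under simultaneous play:
Firm A's best replies: Low→Value; Mid→Budget; High→Budget.
Firm B's best replies: Budget→Mid; Value→Mid; Plus→Low; Premium→Mid.
The unique mutual best reply is (Budget, Mid), giving (2, 6).
Sequential outcome (Plus, Low) differs from the Nash profile (Budget, Mid).

no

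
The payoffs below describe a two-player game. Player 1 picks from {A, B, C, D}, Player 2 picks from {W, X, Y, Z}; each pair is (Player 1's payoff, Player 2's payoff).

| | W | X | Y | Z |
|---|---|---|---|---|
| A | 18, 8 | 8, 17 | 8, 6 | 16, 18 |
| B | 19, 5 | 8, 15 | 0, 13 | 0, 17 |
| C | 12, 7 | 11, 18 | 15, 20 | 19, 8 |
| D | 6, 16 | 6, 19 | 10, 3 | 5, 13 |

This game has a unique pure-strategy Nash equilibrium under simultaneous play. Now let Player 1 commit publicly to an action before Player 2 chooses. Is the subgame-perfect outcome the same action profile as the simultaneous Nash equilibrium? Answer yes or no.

no

Solve by backward induction (Player 1 leads).
- A: BR = Z, leader payoff 16.
- B: BR = Z, leader payoff 0.
- C: BR = Y, leader payoff 15.
- D: BR = X, leader payoff 6.
Maximizing over 16, 0, 15, 6, Player 1 chooses A. Subgame-perfect outcome: (A, Z) with payoffs (16, 18).
For the simultaneous game, intersect best replies.
Player 1's best replies: W→B; X→C; Y→C; Z→C.
Player 2's best replies: A→Z; B→Z; C→Y; D→X.
Only (C, Y) has each player best-responding; Nash payoffs (15, 20).
Sequential outcome (A, Z) differs from the Nash profile (C, Y).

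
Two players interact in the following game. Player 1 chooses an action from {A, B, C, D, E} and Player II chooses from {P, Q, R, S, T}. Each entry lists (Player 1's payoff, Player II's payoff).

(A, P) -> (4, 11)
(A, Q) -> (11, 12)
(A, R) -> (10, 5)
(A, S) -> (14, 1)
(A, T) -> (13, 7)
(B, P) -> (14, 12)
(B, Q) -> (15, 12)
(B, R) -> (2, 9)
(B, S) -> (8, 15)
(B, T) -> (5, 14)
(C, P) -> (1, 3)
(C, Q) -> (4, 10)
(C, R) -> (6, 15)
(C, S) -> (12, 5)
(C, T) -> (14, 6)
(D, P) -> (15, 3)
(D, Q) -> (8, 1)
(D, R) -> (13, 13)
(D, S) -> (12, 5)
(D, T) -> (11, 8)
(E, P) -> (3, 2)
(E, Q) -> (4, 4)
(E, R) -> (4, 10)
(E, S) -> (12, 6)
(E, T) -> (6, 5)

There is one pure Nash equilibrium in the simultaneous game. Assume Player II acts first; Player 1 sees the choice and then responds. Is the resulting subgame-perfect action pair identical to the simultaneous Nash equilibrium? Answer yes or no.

Solve by backward induction (Player II leads).
- P: Player 1 compares 4, 14, 1, 15, 3 and picks D; Player II would get 3.
- Q: Player 1 compares 11, 15, 4, 8, 4 and picks B; Player II would get 12.
- R: Player 1 compares 10, 2, 6, 13, 4 and picks D; Player II would get 13.
- S: Player 1 compares 14, 8, 12, 12, 12 and picks A; Player II would get 1.
- T: Player 1 compares 13, 5, 14, 11, 6 and picks C; Player II would get 6.
Among 3, 12, 13, 1, 6, the best is 13 at R. Subgame-perfect outcome: (D, R) with payoffs (13, 13).
Under simultaneous play:
Player 1's best replies: P→D; Q→B; R→D; S→A; T→C.
Player II's best replies: A→Q; B→S; C→R; D→R; E→R.
Only (D, R) has each player best-responding; Nash payoffs (13, 13).
Sequential outcome (D, R) coincides with the Nash profile (D, R).

yes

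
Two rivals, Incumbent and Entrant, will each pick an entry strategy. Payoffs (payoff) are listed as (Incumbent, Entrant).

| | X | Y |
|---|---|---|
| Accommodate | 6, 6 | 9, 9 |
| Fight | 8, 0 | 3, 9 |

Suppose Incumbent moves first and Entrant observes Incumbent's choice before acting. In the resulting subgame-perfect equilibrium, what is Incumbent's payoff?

9

Entrant best-responds to each possible Incumbent move:
- Accommodate: Entrant compares 6, 9 and picks Y; Incumbent would get 9.
- Fight: Entrant compares 0, 9 and picks Y; Incumbent would get 3.
Maximizing over 9, 3, Incumbent chooses Accommodate. Subgame-perfect outcome: (Accommodate, Y) with payoffs (9, 9).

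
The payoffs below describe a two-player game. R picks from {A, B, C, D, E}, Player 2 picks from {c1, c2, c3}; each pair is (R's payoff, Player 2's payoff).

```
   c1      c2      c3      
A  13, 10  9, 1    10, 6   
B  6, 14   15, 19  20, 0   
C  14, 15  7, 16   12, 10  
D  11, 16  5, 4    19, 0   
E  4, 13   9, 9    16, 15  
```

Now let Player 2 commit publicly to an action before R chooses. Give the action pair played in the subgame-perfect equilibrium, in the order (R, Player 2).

(B, c2)

R best-responds to each possible Player 2 move:
- c1 → R plays C (best of 13, 6, 14, 11, 4); Player 2 gets 15.
- c2 → R plays B (best of 9, 15, 7, 5, 9); Player 2 gets 19.
- c3 → R plays B (best of 10, 20, 12, 19, 16); Player 2 gets 0.
Among 15, 19, 0, the best is 19 at c2. Subgame-perfect outcome: (B, c2) with payoffs (15, 19).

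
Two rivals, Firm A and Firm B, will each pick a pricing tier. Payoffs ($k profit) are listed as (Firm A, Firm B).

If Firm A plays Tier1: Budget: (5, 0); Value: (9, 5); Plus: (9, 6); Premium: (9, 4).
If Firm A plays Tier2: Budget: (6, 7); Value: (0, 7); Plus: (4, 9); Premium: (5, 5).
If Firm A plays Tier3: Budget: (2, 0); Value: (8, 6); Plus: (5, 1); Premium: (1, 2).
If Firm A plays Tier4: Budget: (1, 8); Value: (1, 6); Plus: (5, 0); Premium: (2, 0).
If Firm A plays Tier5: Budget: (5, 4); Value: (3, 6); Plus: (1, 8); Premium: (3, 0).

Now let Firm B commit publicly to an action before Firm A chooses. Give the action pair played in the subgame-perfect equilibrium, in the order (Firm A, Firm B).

Solve by backward induction (Firm B leads).
- Budget: Firm A compares 5, 6, 2, 1, 5 and picks Tier2; Firm B would get 7.
- Value: Firm A compares 9, 0, 8, 1, 3 and picks Tier1; Firm B would get 5.
- Plus: Firm A compares 9, 4, 5, 5, 1 and picks Tier1; Firm B would get 6.
- Premium: Firm A compares 9, 5, 1, 2, 3 and picks Tier1; Firm B would get 4.
Firm B's induced payoffs are 7, 5, 6, 4, so Firm B commits to Budget. Subgame-perfect outcome: (Tier2, Budget) with payoffs (6, 7).

(Tier2, Budget)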